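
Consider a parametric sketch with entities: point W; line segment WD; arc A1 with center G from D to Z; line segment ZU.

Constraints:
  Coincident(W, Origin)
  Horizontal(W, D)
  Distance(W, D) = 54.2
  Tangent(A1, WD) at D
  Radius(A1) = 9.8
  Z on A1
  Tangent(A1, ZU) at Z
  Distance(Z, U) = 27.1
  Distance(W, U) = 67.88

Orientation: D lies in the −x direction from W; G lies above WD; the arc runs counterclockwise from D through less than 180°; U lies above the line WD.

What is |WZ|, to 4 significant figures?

47.21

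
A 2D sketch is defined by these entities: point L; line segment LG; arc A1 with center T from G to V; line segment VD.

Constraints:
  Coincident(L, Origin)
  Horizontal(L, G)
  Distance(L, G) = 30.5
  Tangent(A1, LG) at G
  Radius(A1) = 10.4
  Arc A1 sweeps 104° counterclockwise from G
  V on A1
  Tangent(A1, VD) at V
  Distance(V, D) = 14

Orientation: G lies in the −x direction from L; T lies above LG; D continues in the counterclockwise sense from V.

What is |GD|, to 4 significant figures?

27.34

L is at the origin; LG is horizontal with |LG| = 30.5 and G on the −x side, so G = (-30.50, 0.000). A1 meets LG tangentially, so TG is at right angles to LG, so T = G + (0, 10.4) = (-30.50, 10.40). On A1, G sits at bearing -90° from T; a 104° counterclockwise sweep puts V at bearing 14°, so V = T + 10.4·(cos 14°, sin 14°) = (-20.41, 12.92). Since A1 is tangent to VD there, TV ⟂ VD, so VD runs along (−sin 14°, cos 14°); with |VD| = 14.0, D = (-23.80, 26.50). Then |GD| = |D − G| = 27.34.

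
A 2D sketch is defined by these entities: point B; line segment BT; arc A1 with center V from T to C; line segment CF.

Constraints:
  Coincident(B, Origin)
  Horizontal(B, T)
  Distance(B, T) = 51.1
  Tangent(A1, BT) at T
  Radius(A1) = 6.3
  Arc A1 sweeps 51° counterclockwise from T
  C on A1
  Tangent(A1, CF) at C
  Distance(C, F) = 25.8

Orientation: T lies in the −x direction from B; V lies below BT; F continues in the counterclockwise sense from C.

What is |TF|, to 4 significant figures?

30.78

B is at the origin; BT is horizontal with |BT| = 51.1 and T on the −x side, so T = (-51.10, 0.000). A1 meets BT tangentially, so VT is at right angles to BT, so V = T + (0, -6.3) = (-51.10, -6.300). On A1, T sits at bearing 90° from V; a 51° counterclockwise sweep puts C at bearing 141°, so C = V + 6.3·(cos 141°, sin 141°) = (-56.00, -2.335). Since A1 is tangent to CF there, VC ⟂ CF, so CF runs along (−sin 141°, cos 141°); with |CF| = 25.8, F = (-72.23, -22.39). Then |TF| = |F − T| = 30.78.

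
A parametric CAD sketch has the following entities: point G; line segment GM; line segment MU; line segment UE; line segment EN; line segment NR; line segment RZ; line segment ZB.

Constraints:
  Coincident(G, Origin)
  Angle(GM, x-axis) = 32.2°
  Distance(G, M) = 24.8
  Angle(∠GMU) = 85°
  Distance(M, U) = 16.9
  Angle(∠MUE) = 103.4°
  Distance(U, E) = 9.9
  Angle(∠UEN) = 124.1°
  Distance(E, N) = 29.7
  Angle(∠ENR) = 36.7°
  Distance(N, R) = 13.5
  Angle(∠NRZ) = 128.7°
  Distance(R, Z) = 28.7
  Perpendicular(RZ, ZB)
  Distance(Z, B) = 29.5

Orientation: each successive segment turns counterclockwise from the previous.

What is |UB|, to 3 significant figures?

36.1

G is at the origin; GM runs at 32.2° with length 24.8, so M = (21.0, 13.2). ∠GMU = 85.0° gives MU at 127° from the x-axis; with |MU| = 16.9, U = (10.8, 26.7). ∠MUE = 103.4° gives UE at -156° from the x-axis; with |UE| = 9.9, E = (1.71, 22.7). ∠UEN = 124.1° gives EN at -100° from the x-axis; with |EN| = 29.7, N = (-3.60, -6.54). ∠ENR = 36.7° gives NR at 43.0° from the x-axis; with |NR| = 13.5, R = (6.27, 2.67). ∠NRZ = 128.7° gives RZ at 94.3° from the x-axis; with |RZ| = 28.7, Z = (4.12, 31.3). The perpendicularity gives ZB at right angles to RZ, so ZB runs at -176°; with |ZB| = 29.5, B = (-25.3, 29.1). Then |UB| = |B − U| = 36.1.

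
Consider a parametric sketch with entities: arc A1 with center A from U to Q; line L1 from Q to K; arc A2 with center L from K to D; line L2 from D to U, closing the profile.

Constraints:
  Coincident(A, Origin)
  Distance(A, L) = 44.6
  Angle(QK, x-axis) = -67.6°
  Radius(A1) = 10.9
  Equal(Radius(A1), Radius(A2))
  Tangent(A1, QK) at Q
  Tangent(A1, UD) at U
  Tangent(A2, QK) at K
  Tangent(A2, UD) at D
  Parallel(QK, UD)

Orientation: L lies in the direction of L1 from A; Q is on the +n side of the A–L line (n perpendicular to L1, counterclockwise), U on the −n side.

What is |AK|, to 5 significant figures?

45.913

The slot axis is L1's direction at -67.6°, so u = (cos -67.6°, sin -67.6°) = (0.38107, -0.92455) and n = (−sin -67.6°, cos -67.6°) = (0.92455, 0.38107). A is at the origin and L lies 44.6 along u from A, so L = 44.6·u = (16.996, -41.235). Tangency of A1 to both parallel lines with radius 10.9 puts Q and U at A ± 10.9·n: Q = (10.078, 4.1537), U = (-10.078, -4.1537). Equal radii place K and D the same way about L: K = L + 10.9·n = (27.073, -37.081), D = L − 10.9·n = (6.9182, -45.388). Then |AK| = |K − A| = 45.913.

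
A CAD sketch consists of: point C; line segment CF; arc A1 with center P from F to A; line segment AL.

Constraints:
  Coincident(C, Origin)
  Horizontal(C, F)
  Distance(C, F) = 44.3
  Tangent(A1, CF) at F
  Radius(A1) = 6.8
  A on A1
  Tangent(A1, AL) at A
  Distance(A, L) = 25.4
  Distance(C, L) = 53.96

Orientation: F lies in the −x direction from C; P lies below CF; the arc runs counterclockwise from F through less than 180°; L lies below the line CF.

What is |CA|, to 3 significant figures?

51.5

Checks: ∠(PF, FC) = 90.00° ✓; |PF| = 6.800 ✓; |PA| = 6.800 ✓; ∠(PA, AL) = 90.00° ✓; |AL| = 25.40 ✓; |CL| = 53.96 ✓.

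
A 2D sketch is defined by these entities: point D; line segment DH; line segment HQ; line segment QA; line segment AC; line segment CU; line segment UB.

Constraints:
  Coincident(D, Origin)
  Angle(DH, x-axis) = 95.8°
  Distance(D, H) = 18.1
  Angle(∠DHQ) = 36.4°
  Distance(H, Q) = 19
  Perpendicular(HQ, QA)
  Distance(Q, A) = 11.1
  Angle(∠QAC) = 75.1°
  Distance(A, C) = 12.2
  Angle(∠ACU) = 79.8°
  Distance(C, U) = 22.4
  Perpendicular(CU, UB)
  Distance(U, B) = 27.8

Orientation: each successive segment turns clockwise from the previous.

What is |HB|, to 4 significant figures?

41.89

D is at the origin; DH runs at 95.8° with length 18.1, so H = (-1.829, 18.01). ∠DHQ = 36.4° gives HQ at -47.80° from the x-axis; with |HQ| = 19.0, Q = (10.93, 3.932). HQ is perpendicular to QA, so QA runs at -137.8°; with |QA| = 11.1, A = (2.711, -3.524). ∠QAC = 75.1° gives AC at 117.3° from the x-axis; with |AC| = 12.2, C = (-2.885, 7.317). ∠ACU = 79.8° gives CU at 17.10° from the x-axis; with |CU| = 22.4, U = (18.52, 13.90). CU ⟂ UB, so UB runs at -72.90°; with |UB| = 27.8, B = (26.70, -12.67). Then |HB| = |B − H| = 41.89.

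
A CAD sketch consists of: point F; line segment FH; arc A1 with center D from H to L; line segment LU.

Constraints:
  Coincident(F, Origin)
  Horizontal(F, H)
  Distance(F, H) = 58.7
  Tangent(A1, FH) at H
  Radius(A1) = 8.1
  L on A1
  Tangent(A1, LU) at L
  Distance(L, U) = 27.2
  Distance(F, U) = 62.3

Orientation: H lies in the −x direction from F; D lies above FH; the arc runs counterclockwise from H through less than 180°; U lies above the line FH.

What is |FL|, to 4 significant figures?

51.28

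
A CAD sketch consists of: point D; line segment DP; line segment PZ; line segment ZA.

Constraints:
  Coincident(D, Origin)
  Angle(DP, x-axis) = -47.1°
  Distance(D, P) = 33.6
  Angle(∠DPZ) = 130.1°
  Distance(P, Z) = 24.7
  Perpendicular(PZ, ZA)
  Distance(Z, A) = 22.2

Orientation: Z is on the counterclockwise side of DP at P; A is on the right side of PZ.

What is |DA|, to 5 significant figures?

66.650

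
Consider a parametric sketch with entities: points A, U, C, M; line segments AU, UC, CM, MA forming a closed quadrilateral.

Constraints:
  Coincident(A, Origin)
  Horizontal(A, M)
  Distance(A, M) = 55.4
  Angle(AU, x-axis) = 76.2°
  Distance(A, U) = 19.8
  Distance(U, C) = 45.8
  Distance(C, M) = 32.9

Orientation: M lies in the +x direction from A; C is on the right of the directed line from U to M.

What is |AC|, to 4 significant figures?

35.00

Checks: A = (0.00, 0.00) ✓; |UC| = 45.80 ✓; |CM| = 32.90 ✓.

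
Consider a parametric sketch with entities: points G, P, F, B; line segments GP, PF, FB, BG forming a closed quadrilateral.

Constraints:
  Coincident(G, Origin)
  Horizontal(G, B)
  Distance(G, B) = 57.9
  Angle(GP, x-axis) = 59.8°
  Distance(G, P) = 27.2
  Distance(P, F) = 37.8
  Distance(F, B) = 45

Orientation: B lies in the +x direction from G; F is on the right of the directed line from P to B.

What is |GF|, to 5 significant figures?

20.856

Checks: |PF| = 37.80 ✓; |FB| = 45.00 ✓.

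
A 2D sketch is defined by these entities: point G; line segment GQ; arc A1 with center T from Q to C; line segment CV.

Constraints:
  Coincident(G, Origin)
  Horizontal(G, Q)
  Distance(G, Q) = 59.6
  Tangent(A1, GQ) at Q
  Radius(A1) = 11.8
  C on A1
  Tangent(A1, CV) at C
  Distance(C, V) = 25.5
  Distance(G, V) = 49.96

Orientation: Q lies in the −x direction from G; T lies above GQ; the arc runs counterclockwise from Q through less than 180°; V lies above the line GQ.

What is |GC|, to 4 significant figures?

49.21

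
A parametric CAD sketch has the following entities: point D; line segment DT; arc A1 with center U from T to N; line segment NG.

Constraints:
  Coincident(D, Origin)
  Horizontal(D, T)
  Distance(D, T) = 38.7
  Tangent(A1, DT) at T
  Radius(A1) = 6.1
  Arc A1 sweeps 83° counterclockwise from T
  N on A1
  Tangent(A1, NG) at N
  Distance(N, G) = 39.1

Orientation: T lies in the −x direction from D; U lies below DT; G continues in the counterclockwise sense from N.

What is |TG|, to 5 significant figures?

45.471

D is at the origin; D and T share the same y with |DT| = 38.7 and T on the −x side, so T = (-38.700, 0.0000). The tangent condition forces UT to be normal to DT, so U = T + (0, -6.1) = (-38.700, -6.1000). On A1, T sits at bearing 90° from U; an 83° counterclockwise sweep puts N at bearing 173°, so N = U + 6.1·(cos 173°, sin 173°) = (-44.755, -5.3566). The tangent condition forces UN to be normal to NG, so NG runs along (−sin 173°, cos 173°); with |NG| = 39.1, G = (-49.520, -44.165). Then |TG| = |G − T| = 45.471.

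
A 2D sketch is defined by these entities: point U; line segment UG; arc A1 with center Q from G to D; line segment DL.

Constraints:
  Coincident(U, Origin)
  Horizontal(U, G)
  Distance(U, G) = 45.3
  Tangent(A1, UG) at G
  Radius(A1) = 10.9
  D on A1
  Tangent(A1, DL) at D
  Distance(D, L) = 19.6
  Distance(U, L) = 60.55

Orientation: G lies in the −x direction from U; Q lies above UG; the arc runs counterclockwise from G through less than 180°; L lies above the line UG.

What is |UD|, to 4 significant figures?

41.75

Checks: |UG| = 45.30 ✓; |QD| = 10.90 ✓; ∠(QD, DL) = 90.00° ✓; |DL| = 19.60 ✓; |UL| = 60.55 ✓.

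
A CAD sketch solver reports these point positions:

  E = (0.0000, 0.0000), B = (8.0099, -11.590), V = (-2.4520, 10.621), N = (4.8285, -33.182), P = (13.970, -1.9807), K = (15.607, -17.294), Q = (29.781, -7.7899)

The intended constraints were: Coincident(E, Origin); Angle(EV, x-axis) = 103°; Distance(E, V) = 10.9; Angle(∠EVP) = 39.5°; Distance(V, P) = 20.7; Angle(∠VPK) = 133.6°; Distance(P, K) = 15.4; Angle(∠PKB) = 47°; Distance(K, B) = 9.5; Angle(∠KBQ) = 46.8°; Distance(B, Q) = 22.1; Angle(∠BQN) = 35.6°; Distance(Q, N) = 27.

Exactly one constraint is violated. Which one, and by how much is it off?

Distance(Q, N) = 27 — off by 8.60.

E = (0.00, 0.00) ✓; EV at 103.0° ✓; |EV| = 10.90 ✓; ∠EVP = 39.50° ✓; |VP| = 20.70 ✓; ∠VPK = 133.6° ✓; |PK| = 15.40 ✓; ∠PKB = 47.00° ✓; |KB| = 9.500 ✓; ∠KBQ = 46.80° ✓; |BQ| = 22.10 ✓; ∠BQN = 35.60° ✓; |QN| = 35.60 ✗.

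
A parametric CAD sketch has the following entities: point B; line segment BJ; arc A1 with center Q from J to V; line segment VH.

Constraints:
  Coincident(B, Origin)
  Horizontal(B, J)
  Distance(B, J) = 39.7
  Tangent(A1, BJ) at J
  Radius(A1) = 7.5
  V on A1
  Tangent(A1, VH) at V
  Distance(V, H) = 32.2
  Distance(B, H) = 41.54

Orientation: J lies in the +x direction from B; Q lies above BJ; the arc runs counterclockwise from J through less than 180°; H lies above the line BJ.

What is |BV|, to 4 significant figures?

46.74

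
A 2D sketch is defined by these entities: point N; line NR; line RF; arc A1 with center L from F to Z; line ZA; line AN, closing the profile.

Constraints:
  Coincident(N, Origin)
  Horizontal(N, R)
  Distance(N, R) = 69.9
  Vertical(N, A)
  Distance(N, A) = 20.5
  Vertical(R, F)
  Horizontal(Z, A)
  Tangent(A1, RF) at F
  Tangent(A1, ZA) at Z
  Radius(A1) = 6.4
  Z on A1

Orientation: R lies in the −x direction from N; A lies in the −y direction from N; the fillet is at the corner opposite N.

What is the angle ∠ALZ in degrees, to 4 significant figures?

84.24°

The virtual corner opposite N is at (-69.90, -20.50). A1 meets RF tangentially, so LF is at right angles to RF and A1 meets ZA tangentially, so LZ is at right angles to ZA, with radius 6.4, so the center L sits 6.4 in from both sides at L = (-63.50, -14.10). That places the tangent points at F = (-69.90, -14.10) on RF and Z = (-63.50, -20.50) on ZA. Then cos ∠ALZ = LA·LZ / (|LA||LZ|), giving 84.24°.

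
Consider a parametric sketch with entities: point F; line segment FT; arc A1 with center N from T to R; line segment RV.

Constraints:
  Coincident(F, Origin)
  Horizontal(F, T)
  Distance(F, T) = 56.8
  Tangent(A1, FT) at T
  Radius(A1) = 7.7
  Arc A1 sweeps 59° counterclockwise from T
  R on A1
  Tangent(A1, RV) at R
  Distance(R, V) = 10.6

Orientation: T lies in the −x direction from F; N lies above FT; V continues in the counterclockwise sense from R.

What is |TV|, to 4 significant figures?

17.60

On A1, T sits at bearing -90° from N; a 59° counterclockwise sweep puts R at bearing -31°, so R = N + 7.7·(cos -31°, sin -31°) = (-50.20, 3.734). The tangent condition forces NR to be normal to RV, so RV runs along (−sin -31°, cos -31°); with |RV| = 10.6, V = (-44.74, 12.82). Then |TV| = |V − T| = 17.60.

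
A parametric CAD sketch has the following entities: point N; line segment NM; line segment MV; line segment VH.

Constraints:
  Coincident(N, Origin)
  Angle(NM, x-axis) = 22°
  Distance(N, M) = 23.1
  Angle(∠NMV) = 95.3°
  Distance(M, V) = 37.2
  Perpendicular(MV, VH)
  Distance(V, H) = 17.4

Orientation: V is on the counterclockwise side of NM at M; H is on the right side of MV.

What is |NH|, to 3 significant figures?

56.4

∠NMV = 95.3°, so MV runs at 22.0° + (180° − 95.3°) = 107° from the x-axis; with |MV| = 37.2, V = M + 37.2·(cos 107°, sin 107°) = (10.7, 44.3). The perpendicularity gives VH at right angles to MV; with |VH| = 17.4 on the right of MV, H = V + 17.4·(0.958, 0.287) = (27.4, 49.3). Then |NH| = |H − N| = 56.4.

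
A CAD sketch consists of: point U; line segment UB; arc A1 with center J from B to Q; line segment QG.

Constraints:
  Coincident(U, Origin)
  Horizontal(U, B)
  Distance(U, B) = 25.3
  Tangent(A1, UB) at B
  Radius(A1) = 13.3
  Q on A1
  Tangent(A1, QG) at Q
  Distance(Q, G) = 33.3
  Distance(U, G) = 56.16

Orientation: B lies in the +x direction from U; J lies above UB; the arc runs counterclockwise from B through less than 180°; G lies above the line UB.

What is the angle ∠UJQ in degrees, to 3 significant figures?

171°

Checks: |JQ| = 13.30 ✓; ∠(JQ, QG) = 90.00° ✓; |QG| = 33.30 ✓; |UG| = 56.16 ✓.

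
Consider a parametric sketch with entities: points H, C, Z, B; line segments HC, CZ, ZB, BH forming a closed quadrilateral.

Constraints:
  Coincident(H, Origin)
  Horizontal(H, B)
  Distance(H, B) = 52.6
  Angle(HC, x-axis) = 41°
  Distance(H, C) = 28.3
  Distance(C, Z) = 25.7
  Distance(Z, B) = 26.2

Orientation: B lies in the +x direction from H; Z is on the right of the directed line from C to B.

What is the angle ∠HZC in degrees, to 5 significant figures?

63.488°

H is at the origin; H and B share the same y with |HB| = 52.6 and B in +x, so B = (52.6, 0). HC runs at 41.0° with |HC| = 28.3, so C = (21.358, 18.566). Z is determined by |CZ| = 25.7 and |ZB| = 26.2 together: it lies at the intersection of circle(C, 25.7) and circle(B, 26.2). With |CB| = 36.342, the foot of the radical line on CB is 17.814 from C and the perpendicular offset is √(25.7² − 17.814²) = 18.524. Taking the right-of-CB solution: Z = (27.209, -6.4588).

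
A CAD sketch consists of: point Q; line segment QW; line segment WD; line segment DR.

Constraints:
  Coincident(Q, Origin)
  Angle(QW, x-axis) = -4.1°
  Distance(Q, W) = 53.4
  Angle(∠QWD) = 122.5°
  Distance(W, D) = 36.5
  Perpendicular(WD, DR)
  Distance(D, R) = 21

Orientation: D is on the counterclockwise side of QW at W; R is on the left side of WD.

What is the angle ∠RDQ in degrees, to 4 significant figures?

55.36°

Q is at the origin; QW runs at -4.1° with length 53.4, so W = 53.4·(cos -4.1°, sin -4.1°) = (53.26, -3.818). ∠QWD = 122.5°, so WD runs at -4.1° + (180° − 122.5°) = 53.40° from the x-axis; with |WD| = 36.5, D = W + 36.5·(cos 53.40°, sin 53.40°) = (75.03, 25.48). The perpendicularity gives DR at right angles to WD; with |DR| = 21.0 on the left of WD, R = D + 21.0·(-0.8028, 0.5962) = (58.17, 38.01). Then cos ∠RDQ = DR·DQ / (|DR||DQ|), giving 55.36°.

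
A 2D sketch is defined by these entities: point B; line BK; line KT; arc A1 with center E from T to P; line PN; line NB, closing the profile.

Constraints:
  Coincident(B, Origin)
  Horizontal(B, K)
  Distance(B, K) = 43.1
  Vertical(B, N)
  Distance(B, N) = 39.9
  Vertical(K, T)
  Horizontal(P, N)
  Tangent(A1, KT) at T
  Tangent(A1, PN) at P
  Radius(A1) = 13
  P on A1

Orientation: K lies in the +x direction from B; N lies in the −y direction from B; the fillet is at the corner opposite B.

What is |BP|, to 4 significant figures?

49.98

B is at the origin; BK is horizontal with |BK| = 43.1 and K on the +x side, so K = (43.10, 0.000). B and N share the same x with |BN| = 39.9 and N on the −y side, so N = (0.000, -39.90). The virtual corner opposite B is at (43.10, -39.90). Tangency of A1 to KT means the radius ET is perpendicular to KT and tangency of A1 to PN means the radius EP is perpendicular to PN, with radius 13.0, so the center E sits 13.0 in from both sides at E = (30.10, -26.90). That places the tangent points at T = (43.10, -26.90) on KT and P = (30.10, -39.90) on PN. Then |BP| = |P − B| = 49.98.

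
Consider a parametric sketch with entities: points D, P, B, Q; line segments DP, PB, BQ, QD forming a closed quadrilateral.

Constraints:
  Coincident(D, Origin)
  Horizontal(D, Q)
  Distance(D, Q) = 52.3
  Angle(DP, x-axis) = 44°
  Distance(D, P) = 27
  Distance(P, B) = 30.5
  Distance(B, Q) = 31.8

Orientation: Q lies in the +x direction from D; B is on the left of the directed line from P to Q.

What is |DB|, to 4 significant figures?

56.67

D is at the origin; DQ is horizontal with |DQ| = 52.3 and Q in +x, so Q = (52.3, 0). DP runs at 44.0° with |DP| = 27.0, so P = (19.42, 18.76). B is determined by |PB| = 30.5 and |BQ| = 31.8 together: it lies at the intersection of circle(P, 30.5) and circle(Q, 31.8). With |PQ| = 37.85, the foot of the radical line on PQ is 17.86 from P and the perpendicular offset is √(30.5² − 17.86²) = 24.73. Taking the left-of-PQ solution: B = (47.18, 31.39).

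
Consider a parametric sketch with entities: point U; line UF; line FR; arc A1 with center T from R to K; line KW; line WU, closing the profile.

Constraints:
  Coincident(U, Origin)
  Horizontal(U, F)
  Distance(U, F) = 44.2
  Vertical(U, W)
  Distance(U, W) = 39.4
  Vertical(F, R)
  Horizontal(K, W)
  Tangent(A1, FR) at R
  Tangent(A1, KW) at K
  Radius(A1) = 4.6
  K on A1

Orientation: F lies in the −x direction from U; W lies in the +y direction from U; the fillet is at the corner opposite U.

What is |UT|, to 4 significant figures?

52.72

U is at the origin; UF is horizontal with |UF| = 44.2 and F on the −x side, so F = (-44.20, 0.000). UW is vertical with |UW| = 39.4 and W on the +y side, so W = (0.000, 39.40). The virtual corner opposite U is at (-44.20, 39.40). A1 meets FR tangentially, so TR is at right angles to FR and since A1 is tangent to KW there, TK ⟂ KW, with radius 4.6, so the center T sits 4.6 in from both sides at T = (-39.60, 34.80). Then |UT| = |T − U| = 52.72.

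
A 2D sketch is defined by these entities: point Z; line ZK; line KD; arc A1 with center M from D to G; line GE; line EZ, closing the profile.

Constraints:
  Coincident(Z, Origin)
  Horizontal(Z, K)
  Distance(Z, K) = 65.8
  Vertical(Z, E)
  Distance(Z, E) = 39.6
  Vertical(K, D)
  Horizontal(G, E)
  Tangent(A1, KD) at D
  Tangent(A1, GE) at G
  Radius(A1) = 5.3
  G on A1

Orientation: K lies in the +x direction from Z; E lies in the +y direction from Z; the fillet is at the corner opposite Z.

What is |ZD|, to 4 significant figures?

74.20

Z is at the origin; ZK is horizontal with |ZK| = 65.8 and K on the +x side, so K = (65.80, 0.000). Z and E share the same x with |ZE| = 39.6 and E on the +y side, so E = (0.000, 39.60). The virtual corner opposite Z is at (65.80, 39.60). A1 meets KD tangentially, so MD is at right angles to KD and since A1 is tangent to GE there, MG ⟂ GE, with radius 5.3, so the center M sits 5.3 in from both sides at M = (60.50, 34.30). That places the tangent points at D = (65.80, 34.30) on KD and G = (60.50, 39.60) on GE. Then |ZD| = |D − Z| = 74.20.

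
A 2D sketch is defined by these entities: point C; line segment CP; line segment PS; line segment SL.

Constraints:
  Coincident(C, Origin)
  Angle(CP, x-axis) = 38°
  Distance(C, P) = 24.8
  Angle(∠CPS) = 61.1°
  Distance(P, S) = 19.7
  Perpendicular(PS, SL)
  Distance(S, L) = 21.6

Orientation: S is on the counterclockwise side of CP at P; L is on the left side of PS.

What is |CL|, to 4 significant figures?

7.715

C is at the origin; CP runs at 38.0° with length 24.8, so P = 24.8·(cos 38.0°, sin 38.0°) = (19.54, 15.27). ∠CPS = 61.1°, so PS runs at 38.0° + (180° − 61.1°) = 156.9° from the x-axis; with |PS| = 19.7, S = P + 19.7·(cos 156.9°, sin 156.9°) = (1.422, 23.00). PS ⟂ SL; with |SL| = 21.6 on the left of PS, L = S + 21.6·(-0.3923, -0.9198) = (-7.052, 3.129). Then |CL| = |L − C| = 7.715.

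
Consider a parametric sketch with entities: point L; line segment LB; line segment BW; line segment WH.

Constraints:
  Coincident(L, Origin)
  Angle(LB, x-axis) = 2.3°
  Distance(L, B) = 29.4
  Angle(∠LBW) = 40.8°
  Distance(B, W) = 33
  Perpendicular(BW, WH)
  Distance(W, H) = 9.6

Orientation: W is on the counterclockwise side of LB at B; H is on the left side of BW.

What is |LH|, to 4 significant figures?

14.42

L is at the origin; LB runs at 2.3° with length 29.4, so B = 29.4·(cos 2.3°, sin 2.3°) = (29.38, 1.180). ∠LBW = 40.8°, so BW runs at 2.3° + (180° − 40.8°) = 141.5° from the x-axis; with |BW| = 33.0, W = B + 33.0·(cos 141.5°, sin 141.5°) = (3.550, 21.72). BW ⟂ WH; with |WH| = 9.6 on the left of BW, H = W + 9.6·(-0.6225, -0.7826) = (-2.426, 14.21). Then |LH| = |H − L| = 14.42.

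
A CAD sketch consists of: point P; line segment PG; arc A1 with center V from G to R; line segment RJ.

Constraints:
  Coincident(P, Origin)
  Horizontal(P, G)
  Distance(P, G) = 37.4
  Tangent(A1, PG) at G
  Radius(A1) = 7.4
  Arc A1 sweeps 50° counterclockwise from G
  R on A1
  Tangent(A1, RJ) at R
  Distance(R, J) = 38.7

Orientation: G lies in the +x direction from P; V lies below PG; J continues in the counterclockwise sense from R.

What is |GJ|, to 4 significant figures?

44.45

P is at the origin; PG is horizontal with |PG| = 37.4 and G on the +x side, so G = (37.40, 0.000). A1 meets PG tangentially, so VG is at right angles to PG, so V = G + (0, -7.4) = (37.40, -7.400). On A1, G sits at bearing 90° from V; a 50° counterclockwise sweep puts R at bearing 140°, so R = V + 7.4·(cos 140°, sin 140°) = (31.73, -2.643). Since A1 is tangent to RJ there, VR ⟂ RJ, so RJ runs along (−sin 140°, cos 140°); with |RJ| = 38.7, J = (6.855, -32.29). Then |GJ| = |J − G| = 44.45.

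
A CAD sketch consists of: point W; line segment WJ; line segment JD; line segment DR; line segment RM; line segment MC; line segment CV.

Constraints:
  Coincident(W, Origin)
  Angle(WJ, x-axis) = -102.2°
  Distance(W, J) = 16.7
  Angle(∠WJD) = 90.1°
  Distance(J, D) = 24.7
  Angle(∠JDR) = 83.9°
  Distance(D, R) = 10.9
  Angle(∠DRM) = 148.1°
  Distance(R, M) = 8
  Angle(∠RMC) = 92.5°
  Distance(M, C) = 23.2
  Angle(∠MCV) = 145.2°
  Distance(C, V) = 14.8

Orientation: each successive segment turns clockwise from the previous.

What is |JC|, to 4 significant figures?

3.680

W is at the origin; WJ runs at -102.2° with length 16.7, so J = (-3.529, -16.32). ∠WJD = 90.1° gives JD at 167.9° from the x-axis; with |JD| = 24.7, D = (-27.68, -11.15). ∠JDR = 83.9° gives DR at 71.80° from the x-axis; with |DR| = 10.9, R = (-24.28, -0.7906). ∠DRM = 148.1° gives RM at 39.90° from the x-axis; with |RM| = 8.0, M = (-18.14, 4.341). ∠RMC = 92.5° gives MC at -47.60° from the x-axis; with |MC| = 23.2, C = (-2.495, -12.79). Then |JC| = |C − J| = 3.680.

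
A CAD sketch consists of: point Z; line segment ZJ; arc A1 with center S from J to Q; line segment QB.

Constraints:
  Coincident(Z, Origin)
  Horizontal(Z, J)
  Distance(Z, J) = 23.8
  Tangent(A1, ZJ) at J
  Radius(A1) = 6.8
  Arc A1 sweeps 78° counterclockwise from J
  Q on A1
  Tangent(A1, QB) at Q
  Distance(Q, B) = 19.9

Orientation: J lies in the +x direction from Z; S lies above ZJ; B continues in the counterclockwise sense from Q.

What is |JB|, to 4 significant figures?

27.09

Z is at the origin; Z and J share the same y with |ZJ| = 23.8 and J on the +x side, so J = (23.80, 0.000). The tangent condition forces SJ to be normal to ZJ, so S = J + (0, 6.8) = (23.80, 6.800). On A1, J sits at bearing -90° from S; a 78° counterclockwise sweep puts Q at bearing -12°, so Q = S + 6.8·(cos -12°, sin -12°) = (30.45, 5.386). Since A1 is tangent to QB there, SQ ⟂ QB, so QB runs along (−sin -12°, cos -12°); with |QB| = 19.9, B = (34.59, 24.85). Then |JB| = |B − J| = 27.09.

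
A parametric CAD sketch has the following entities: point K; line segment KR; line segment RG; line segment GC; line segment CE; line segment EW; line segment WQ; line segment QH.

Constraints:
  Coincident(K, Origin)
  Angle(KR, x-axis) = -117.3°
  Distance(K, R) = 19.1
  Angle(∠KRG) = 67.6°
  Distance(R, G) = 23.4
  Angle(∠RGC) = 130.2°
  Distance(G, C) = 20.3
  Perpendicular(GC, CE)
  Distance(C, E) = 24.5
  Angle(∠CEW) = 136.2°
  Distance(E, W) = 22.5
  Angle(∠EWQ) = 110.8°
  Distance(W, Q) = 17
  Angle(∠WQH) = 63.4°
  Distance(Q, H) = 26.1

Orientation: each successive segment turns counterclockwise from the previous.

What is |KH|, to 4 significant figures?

8.782

K is at the origin; KR runs at -117.3° with length 19.1, so R = (-8.760, -16.97). ∠KRG = 67.6° gives RG at -4.900° from the x-axis; with |RG| = 23.4, G = (14.55, -18.97). ∠RGC = 130.2° gives GC at 44.90° from the x-axis; with |GC| = 20.3, C = (28.93, -4.642). The perpendicularity gives CE at right angles to GC, so CE runs at 134.9°; with |CE| = 24.5, E = (11.64, 12.71). ∠CEW = 136.2° gives EW at 178.7° from the x-axis; with |EW| = 22.5, W = (-10.85, 13.22). ∠EWQ = 110.8° gives WQ at -112.1° from the x-axis; with |WQ| = 17.0, Q = (-17.25, -2.528). ∠WQH = 63.4° gives QH at 4.500° from the x-axis; with |QH| = 26.1, H = (8.769, -0.4806). Then |KH| = |H − K| = 8.782.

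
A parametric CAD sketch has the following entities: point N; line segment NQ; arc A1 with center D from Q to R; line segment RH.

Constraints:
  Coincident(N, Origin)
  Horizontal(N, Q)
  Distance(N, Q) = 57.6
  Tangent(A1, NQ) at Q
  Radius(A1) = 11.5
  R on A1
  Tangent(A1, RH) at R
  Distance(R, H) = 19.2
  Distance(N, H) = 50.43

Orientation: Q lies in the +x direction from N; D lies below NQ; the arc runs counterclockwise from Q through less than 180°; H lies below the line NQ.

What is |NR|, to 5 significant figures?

47.241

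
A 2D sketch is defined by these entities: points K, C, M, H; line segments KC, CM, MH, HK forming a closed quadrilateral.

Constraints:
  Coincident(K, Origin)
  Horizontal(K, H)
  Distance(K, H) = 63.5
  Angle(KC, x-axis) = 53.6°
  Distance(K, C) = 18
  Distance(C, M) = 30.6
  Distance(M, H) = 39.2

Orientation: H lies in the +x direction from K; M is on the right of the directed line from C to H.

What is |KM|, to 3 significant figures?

28.7

K is at the origin; K and H share the same y with |KH| = 63.5 and H in +x, so H = (63.5, 0). KC runs at 53.6° with |KC| = 18.0, so C = (10.7, 14.5). M is determined by |CM| = 30.6 and |MH| = 39.2 together: it lies at the intersection of circle(C, 30.6) and circle(H, 39.2). With |CH| = 54.8, the foot of the radical line on CH is 21.9 from C and the perpendicular offset is √(30.6² − 21.9²) = 21.4. Taking the right-of-CH solution: M = (26.2, -11.9).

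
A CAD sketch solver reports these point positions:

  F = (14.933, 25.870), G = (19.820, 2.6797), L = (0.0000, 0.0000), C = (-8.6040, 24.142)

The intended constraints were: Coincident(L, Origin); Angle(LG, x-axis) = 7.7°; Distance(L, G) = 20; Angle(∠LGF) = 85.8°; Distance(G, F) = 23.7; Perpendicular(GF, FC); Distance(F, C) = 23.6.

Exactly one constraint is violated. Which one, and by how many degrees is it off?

Perpendicular(GF, FC) — off by 7.70°.

L = (0.00, 0.00) ✓; LG at 7.700° ✓; |LG| = 20.00 ✓; ∠LGF = 85.80° ✓; |GF| = 23.70 ✓; ∠(GF, FC) = 82.30° ✗; |FC| = 23.60 ✓.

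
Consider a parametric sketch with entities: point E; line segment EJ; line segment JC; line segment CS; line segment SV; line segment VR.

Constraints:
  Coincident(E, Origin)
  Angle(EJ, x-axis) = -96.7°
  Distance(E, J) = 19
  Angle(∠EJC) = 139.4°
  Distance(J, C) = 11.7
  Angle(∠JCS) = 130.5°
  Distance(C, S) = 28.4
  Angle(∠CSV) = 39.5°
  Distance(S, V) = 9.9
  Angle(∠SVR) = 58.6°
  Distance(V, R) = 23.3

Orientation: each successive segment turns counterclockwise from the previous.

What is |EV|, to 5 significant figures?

35.622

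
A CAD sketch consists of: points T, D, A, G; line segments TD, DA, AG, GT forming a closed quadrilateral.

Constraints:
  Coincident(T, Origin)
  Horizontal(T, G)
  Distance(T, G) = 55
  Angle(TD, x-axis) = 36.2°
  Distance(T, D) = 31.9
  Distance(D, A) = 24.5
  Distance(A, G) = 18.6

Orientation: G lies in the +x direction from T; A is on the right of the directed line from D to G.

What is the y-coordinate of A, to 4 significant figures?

-3.093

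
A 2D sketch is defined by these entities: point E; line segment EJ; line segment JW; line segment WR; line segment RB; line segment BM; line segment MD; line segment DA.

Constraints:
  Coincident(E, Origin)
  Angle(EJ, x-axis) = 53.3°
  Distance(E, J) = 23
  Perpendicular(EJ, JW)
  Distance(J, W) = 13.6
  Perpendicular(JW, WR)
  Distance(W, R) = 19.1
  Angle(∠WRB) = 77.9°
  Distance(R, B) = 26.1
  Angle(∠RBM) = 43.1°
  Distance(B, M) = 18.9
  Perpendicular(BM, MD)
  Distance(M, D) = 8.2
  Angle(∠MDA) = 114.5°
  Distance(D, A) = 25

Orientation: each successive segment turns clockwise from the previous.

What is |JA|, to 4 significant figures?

32.03

The perpendicularity gives MD at right angles to BM, so MD runs at -95.70°; with |MD| = 8.2, D = (14.04, 4.601). ∠MDA = 114.5° gives DA at -161.2° from the x-axis; with |DA| = 25.0, A = (-9.631, -3.456). Then |JA| = |A − J| = 32.03.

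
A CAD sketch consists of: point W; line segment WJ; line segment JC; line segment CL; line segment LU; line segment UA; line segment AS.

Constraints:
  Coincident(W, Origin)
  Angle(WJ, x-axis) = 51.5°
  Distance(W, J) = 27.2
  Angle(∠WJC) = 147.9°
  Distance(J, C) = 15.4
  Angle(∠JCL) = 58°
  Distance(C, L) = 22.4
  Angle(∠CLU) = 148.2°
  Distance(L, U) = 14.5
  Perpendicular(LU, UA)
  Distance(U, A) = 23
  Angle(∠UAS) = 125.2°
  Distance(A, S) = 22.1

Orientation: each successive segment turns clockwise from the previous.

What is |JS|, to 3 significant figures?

17.2

LU is perpendicular to UA, so UA runs at 136°; with |UA| = 23.0, A = (-0.00637, 10.3). ∠UAS = 125.2° gives AS at 80.8° from the x-axis; with |AS| = 22.1, S = (3.53, 32.1). Then |JS| = |S − J| = 17.2.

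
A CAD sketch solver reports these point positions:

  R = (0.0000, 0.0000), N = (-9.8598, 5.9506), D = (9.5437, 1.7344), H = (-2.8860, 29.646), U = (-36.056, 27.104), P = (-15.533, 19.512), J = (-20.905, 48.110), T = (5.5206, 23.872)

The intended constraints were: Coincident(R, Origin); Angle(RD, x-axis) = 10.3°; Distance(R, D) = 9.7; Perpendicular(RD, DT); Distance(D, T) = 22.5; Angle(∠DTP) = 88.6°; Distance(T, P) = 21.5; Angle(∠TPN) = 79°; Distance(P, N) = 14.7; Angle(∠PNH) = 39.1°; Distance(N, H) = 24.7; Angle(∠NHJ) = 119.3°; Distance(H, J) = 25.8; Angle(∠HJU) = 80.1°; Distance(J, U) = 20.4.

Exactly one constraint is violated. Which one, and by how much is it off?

Distance(J, U) = 20.4 — off by 5.50.

R = (0.00, 0.00) ✓; RD at 10.30° ✓; |RD| = 9.700 ✓; ∠(RD, DT) = 90.00° ✓; |DT| = 22.50 ✓; ∠DTP = 88.60° ✓; |TP| = 21.50 ✓; ∠TPN = 79.00° ✓; |PN| = 14.70 ✓; ∠PNH = 39.10° ✓; |NH| = 24.70 ✓; ∠NHJ = 119.3° ✓; |HJ| = 25.80 ✓; ∠HJU = 80.10° ✓; |JU| = 25.90 ✗.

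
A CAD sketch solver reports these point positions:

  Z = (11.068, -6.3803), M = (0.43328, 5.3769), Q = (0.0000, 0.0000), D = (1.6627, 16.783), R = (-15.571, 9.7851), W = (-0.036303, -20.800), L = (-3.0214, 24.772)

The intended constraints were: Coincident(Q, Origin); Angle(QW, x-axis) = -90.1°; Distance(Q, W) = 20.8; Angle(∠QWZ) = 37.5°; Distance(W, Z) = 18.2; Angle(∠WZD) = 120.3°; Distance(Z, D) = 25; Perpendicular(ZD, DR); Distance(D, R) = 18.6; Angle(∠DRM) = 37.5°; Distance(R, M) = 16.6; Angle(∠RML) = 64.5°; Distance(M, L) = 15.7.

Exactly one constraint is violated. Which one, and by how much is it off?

Distance(M, L) = 15.7 — off by 4.00.

Q = (0.00, 0.00) ✓; QW at -90.10° ✓; |QW| = 20.80 ✓; ∠QWZ = 37.50° ✓; |WZ| = 18.20 ✓; ∠WZD = 120.3° ✓; |ZD| = 25.00 ✓; ∠(ZD, DR) = 90.00° ✓; |DR| = 18.60 ✓; ∠DRM = 37.50° ✓; |RM| = 16.60 ✓; ∠RML = 64.50° ✓; |ML| = 19.70 ✗.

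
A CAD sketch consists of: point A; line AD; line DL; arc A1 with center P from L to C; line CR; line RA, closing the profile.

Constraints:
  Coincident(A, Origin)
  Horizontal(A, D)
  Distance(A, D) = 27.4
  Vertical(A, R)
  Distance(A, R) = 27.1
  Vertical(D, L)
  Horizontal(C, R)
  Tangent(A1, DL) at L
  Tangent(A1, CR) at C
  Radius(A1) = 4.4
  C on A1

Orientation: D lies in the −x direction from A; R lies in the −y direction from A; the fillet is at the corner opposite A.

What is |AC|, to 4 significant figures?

35.54

The virtual corner opposite A is at (-27.40, -27.10). Since A1 is tangent to DL there, PL ⟂ DL and since A1 is tangent to CR there, PC ⟂ CR, with radius 4.4, so the center P sits 4.4 in from both sides at P = (-23.00, -22.70). That places the tangent points at L = (-27.40, -22.70) on DL and C = (-23.00, -27.10) on CR. Then |AC| = |C − A| = 35.54.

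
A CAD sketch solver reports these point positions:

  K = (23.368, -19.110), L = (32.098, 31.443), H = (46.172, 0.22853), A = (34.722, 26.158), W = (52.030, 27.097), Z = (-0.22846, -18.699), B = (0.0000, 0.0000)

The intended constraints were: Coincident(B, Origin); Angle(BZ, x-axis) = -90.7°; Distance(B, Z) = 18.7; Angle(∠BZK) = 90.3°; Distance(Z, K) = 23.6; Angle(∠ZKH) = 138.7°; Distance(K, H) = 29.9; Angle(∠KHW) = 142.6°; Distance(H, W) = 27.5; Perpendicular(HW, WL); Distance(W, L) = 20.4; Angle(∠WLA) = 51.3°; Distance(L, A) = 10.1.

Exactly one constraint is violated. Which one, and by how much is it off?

Distance(L, A) = 10.1 — off by 4.20.

B = (0.00, 0.00) ✓; BZ at -90.70° ✓; |BZ| = 18.70 ✓; ∠BZK = 90.30° ✓; |ZK| = 23.60 ✓; ∠ZKH = 138.7° ✓; |KH| = 29.90 ✓; ∠KHW = 142.6° ✓; |HW| = 27.50 ✓; ∠(HW, WL) = 90.00° ✓; |WL| = 20.40 ✓; ∠WLA = 51.30° ✓; |LA| = 5.901 ✗.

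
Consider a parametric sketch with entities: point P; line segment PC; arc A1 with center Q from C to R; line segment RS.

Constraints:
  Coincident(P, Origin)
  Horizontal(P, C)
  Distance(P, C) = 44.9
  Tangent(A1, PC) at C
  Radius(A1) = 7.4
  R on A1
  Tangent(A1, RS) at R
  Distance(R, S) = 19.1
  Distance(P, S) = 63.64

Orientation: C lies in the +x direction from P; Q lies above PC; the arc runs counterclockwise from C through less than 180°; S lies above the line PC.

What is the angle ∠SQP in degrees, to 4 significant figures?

146.8°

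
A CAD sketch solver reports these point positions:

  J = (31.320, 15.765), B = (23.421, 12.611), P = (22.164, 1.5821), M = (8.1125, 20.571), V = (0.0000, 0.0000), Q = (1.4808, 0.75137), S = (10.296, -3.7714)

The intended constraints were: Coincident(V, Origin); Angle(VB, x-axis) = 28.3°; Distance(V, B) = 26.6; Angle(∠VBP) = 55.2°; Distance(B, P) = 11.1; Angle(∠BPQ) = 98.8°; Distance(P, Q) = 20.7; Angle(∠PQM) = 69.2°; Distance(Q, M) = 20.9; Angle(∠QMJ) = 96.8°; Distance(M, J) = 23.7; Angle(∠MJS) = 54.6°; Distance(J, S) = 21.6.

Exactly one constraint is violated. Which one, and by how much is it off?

Distance(J, S) = 21.6 — off by 7.10.

V = (0.00, 0.00) ✓; VB at 28.30° ✓; |VB| = 26.60 ✓; ∠VBP = 55.20° ✓; |BP| = 11.10 ✓; ∠BPQ = 98.80° ✓; |PQ| = 20.70 ✓; ∠PQM = 69.20° ✓; |QM| = 20.90 ✓; ∠QMJ = 96.80° ✓; |MJ| = 23.70 ✓; ∠MJS = 54.60° ✓; |JS| = 28.70 ✗.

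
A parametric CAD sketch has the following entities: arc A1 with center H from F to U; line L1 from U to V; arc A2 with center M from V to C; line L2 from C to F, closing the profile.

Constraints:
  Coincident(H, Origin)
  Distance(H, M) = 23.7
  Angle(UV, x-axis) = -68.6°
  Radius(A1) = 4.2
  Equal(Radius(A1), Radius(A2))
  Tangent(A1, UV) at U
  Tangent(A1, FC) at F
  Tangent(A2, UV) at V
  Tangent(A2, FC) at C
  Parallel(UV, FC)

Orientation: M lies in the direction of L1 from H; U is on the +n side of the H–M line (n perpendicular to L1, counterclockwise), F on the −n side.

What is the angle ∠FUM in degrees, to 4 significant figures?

79.95°

The slot axis is L1's direction at -68.6°, so u = (cos -68.6°, sin -68.6°) = (0.3649, -0.9311) and n = (−sin -68.6°, cos -68.6°) = (0.9311, 0.3649). H is at the origin and M lies 23.7 along u from H, so M = 23.7·u = (8.648, -22.07). Tangency of A1 to both parallel lines with radius 4.2 puts U and F at H ± 4.2·n: U = (3.910, 1.532), F = (-3.910, -1.532). Then cos ∠FUM = UF·UM / (|UF||UM|), giving 79.95°.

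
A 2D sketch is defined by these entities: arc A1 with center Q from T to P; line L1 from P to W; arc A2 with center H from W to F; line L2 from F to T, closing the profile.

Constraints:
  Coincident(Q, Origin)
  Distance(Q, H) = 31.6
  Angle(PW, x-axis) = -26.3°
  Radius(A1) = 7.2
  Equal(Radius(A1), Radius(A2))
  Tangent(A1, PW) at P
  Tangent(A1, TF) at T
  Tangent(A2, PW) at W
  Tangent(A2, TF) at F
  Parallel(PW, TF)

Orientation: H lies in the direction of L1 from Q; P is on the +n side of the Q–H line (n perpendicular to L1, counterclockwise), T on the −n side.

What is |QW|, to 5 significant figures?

32.410

The slot axis is L1's direction at -26.3°, so u = (cos -26.3°, sin -26.3°) = (0.89649, -0.44307) and n = (−sin -26.3°, cos -26.3°) = (0.44307, 0.89649). Q is at the origin and H lies 31.6 along u from Q, so H = 31.6·u = (28.329, -14.001). Tangency of A1 to both parallel lines with radius 7.2 puts P and T at Q ± 7.2·n: P = (3.1901, 6.4547), T = (-3.1901, -6.4547). Equal radii place W and F the same way about H: W = H + 7.2·n = (31.519, -7.5463), F = H − 7.2·n = (25.139, -20.456). Then |QW| = |W − Q| = 32.410.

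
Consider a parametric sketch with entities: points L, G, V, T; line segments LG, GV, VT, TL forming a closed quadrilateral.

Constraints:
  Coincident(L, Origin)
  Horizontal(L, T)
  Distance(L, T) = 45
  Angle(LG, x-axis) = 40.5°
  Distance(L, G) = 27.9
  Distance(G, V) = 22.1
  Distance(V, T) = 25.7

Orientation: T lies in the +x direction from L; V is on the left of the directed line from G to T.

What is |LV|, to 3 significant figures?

49.2

L is at the origin; LT is horizontal with |LT| = 45.0 and T in +x, so T = (45.0, 0). LG runs at 40.5° with |LG| = 27.9, so G = (21.2, 18.1). V is determined by |GV| = 22.1 and |VT| = 25.7 together: it lies at the intersection of circle(G, 22.1) and circle(T, 25.7). With |GT| = 29.9, the foot of the radical line on GT is 12.1 from G and the perpendicular offset is √(22.1² − 12.1²) = 18.5. Taking the left-of-GT solution: V = (42.0, 25.5).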